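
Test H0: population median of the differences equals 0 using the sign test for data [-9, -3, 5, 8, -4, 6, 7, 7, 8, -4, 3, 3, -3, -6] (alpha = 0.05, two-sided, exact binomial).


Step 1: Discard zero differences. Original n = 14; n_eff = number of nonzero differences = 14.
Nonzero differences (with sign): -9, -3, +5, +8, -4, +6, +7, +7, +8, -4, +3, +3, -3, -6
Step 2: Count signs: positive = 8, negative = 6.
Step 3: Under H0: P(positive) = 0.5, so the number of positives S ~ Bin(14, 0.5).
Step 4: Two-sided exact p-value = sum of Bin(14,0.5) probabilities at or below the observed probability = 0.790527.
Step 5: alpha = 0.05. fail to reject H0.

n_eff = 14, pos = 8, neg = 6, p = 0.790527, fail to reject H0.


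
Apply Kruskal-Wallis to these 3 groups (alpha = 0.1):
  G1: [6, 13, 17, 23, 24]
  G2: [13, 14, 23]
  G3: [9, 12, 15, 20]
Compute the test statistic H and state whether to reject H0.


Step 1: Combine all N = 12 observations and assign midranks.
sorted (value, group, rank): (6,G1,1), (9,G3,2), (12,G3,3), (13,G1,4.5), (13,G2,4.5), (14,G2,6), (15,G3,7), (17,G1,8), (20,G3,9), (23,G1,10.5), (23,G2,10.5), (24,G1,12)
Step 2: Sum ranks within each group.
R_1 = 36 (n_1 = 5)
R_2 = 21 (n_2 = 3)
R_3 = 21 (n_3 = 4)
Step 3: H = 12/(N(N+1)) * sum(R_i^2/n_i) - 3(N+1)
     = 12/(12*13) * (36^2/5 + 21^2/3 + 21^2/4) - 3*13
     = 0.076923 * 516.45 - 39
     = 0.726923.
Step 4: Ties present; correction factor C = 1 - 12/(12^3 - 12) = 0.993007. Corrected H = 0.726923 / 0.993007 = 0.732042.
Step 5: Under H0, H ~ chi^2(2); p-value = 0.693488.
Step 6: alpha = 0.1. fail to reject H0.

H = 0.7320, df = 2, p = 0.693488, fail to reject H0.


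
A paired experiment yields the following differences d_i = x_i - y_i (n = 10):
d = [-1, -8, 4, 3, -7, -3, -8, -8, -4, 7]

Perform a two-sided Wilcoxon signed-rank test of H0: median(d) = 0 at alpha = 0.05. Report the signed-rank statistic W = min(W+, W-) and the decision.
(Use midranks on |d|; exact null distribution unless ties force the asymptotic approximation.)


Step 1: Drop any zero differences (none here) and take |d_i|.
|d| = [1, 8, 4, 3, 7, 3, 8, 8, 4, 7]
Step 2: Midrank |d_i| (ties get averaged ranks).
ranks: |1|->1, |8|->9, |4|->4.5, |3|->2.5, |7|->6.5, |3|->2.5, |8|->9, |8|->9, |4|->4.5, |7|->6.5
Step 3: Attach original signs; sum ranks with positive sign and with negative sign.
W+ = 4.5 + 2.5 + 6.5 = 13.5
W- = 1 + 9 + 6.5 + 2.5 + 9 + 9 + 4.5 = 41.5
(Check: W+ + W- = 55 should equal n(n+1)/2 = 55.)
Step 4: Test statistic W = min(W+, W-) = 13.5.
Step 5: Ties in |d|, so use the tie-corrected normal approximation.
        E[W] = n(n+1)/4 = 10*11/4 = 27.5.
        Tie groups: |d|=3 (t=2), |d|=4 (t=2), |d|=7 (t=2), |d|=8 (t=3); sum(t^3 - t) = 42.
        Var[W] = n(n+1)(2n+1)/24 - sum(t^3-t)/48 = 2310/24 - 42/48 = 95.375.
        z = (W - E[W]) / sqrt(Var[W]) = (13.5 - 27.5) / 9.7660 = -1.4335.
        Two-sided p = 2*Phi(z) = 0.151703.
Step 6: alpha = 0.05. fail to reject H0.

W+ = 13.5, W- = 41.5, W = min = 13.5, p = 0.151703, fail to reject H0.


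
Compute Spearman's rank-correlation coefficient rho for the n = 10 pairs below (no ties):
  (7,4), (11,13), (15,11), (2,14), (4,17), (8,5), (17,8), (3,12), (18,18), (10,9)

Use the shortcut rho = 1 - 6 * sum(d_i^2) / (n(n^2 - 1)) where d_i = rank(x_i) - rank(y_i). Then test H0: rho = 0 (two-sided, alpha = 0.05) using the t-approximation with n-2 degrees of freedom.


Step 1: Rank x and y separately (midranks; no ties here).
rank(x): 7->4, 11->7, 15->8, 2->1, 4->3, 8->5, 17->9, 3->2, 18->10, 10->6
rank(y): 4->1, 13->7, 11->5, 14->8, 17->9, 5->2, 8->3, 12->6, 18->10, 9->4
Step 2: d_i = R_x(i) - R_y(i); compute d_i^2.
  (4-1)^2=9, (7-7)^2=0, (8-5)^2=9, (1-8)^2=49, (3-9)^2=36, (5-2)^2=9, (9-3)^2=36, (2-6)^2=16, (10-10)^2=0, (6-4)^2=4
sum(d^2) = 168.
Step 3: rho = 1 - 6*168 / (10*(10^2 - 1)) = 1 - 1008/990 = -0.018182.
Step 4: Under H0, t = rho * sqrt((n-2)/(1-rho^2)) = -0.0514 ~ t(8).
Step 5: Two-sided p-value from the t-distribution with 8 df = 0.960240.
Step 6: alpha = 0.05. fail to reject H0.

rho = -0.0182, p = 0.960240, fail to reject H0 at alpha = 0.05.


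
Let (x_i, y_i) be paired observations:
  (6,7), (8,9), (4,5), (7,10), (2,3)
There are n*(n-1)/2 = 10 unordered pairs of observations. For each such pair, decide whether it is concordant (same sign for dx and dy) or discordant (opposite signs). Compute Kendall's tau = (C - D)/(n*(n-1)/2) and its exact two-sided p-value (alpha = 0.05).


Step 1: Enumerate the 10 unordered pairs (i,j) with i<j and classify each by sign(x_j-x_i) * sign(y_j-y_i).
  (1,2):dx=+2,dy=+2->C; (1,3):dx=-2,dy=-2->C; (1,4):dx=+1,dy=+3->C; (1,5):dx=-4,dy=-4->C
  (2,3):dx=-4,dy=-4->C; (2,4):dx=-1,dy=+1->D; (2,5):dx=-6,dy=-6->C; (3,4):dx=+3,dy=+5->C
  (3,5):dx=-2,dy=-2->C; (4,5):dx=-5,dy=-7->C
Step 2: C = 9, D = 1, total pairs = 10.
Step 3: tau = (C - D)/(n(n-1)/2) = (9 - 1)/10 = 0.800000.
Step 4: Exact two-sided p-value (enumerate n! = 120 permutations of y under H0): p = 0.083333.
Step 5: alpha = 0.05. fail to reject H0.

tau_b = 0.8000 (C=9, D=1), p = 0.083333, fail to reject H0.


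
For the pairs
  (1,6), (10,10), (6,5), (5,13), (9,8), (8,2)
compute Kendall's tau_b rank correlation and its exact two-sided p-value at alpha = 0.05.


Step 1: Enumerate the 15 unordered pairs (i,j) with i<j and classify each by sign(x_j-x_i) * sign(y_j-y_i).
  (1,2):dx=+9,dy=+4->C; (1,3):dx=+5,dy=-1->D; (1,4):dx=+4,dy=+7->C; (1,5):dx=+8,dy=+2->C
  (1,6):dx=+7,dy=-4->D; (2,3):dx=-4,dy=-5->C; (2,4):dx=-5,dy=+3->D; (2,5):dx=-1,dy=-2->C
  (2,6):dx=-2,dy=-8->C; (3,4):dx=-1,dy=+8->D; (3,5):dx=+3,dy=+3->C; (3,6):dx=+2,dy=-3->D
  (4,5):dx=+4,dy=-5->D; (4,6):dx=+3,dy=-11->D; (5,6):dx=-1,dy=-6->C
Step 2: C = 8, D = 7, total pairs = 15.
Step 3: tau = (C - D)/(n(n-1)/2) = (8 - 7)/15 = 0.066667.
Step 4: Exact two-sided p-value (enumerate n! = 720 permutations of y under H0): p = 1.000000.
Step 5: alpha = 0.05. fail to reject H0.

tau_b = 0.0667 (C=8, D=7), p = 1.000000, fail to reject H0.


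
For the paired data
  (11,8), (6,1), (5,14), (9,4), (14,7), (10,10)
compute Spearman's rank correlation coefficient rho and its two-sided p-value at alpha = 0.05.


Step 1: Rank x and y separately (midranks; no ties here).
rank(x): 11->5, 6->2, 5->1, 9->3, 14->6, 10->4
rank(y): 8->4, 1->1, 14->6, 4->2, 7->3, 10->5
Step 2: d_i = R_x(i) - R_y(i); compute d_i^2.
  (5-4)^2=1, (2-1)^2=1, (1-6)^2=25, (3-2)^2=1, (6-3)^2=9, (4-5)^2=1
sum(d^2) = 38.
Step 3: rho = 1 - 6*38 / (6*(6^2 - 1)) = 1 - 228/210 = -0.085714.
Step 4: Under H0, t = rho * sqrt((n-2)/(1-rho^2)) = -0.1721 ~ t(4).
Step 5: Two-sided p-value from the t-distribution with 4 df = 0.871743.
Step 6: alpha = 0.05. fail to reject H0.

rho = -0.0857, p = 0.871743, fail to reject H0 at alpha = 0.05.


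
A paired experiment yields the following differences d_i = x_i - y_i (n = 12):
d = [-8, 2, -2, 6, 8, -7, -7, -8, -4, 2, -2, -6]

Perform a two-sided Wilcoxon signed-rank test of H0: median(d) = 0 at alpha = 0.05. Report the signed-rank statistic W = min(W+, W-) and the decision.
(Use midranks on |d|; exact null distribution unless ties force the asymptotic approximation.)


Step 1: Drop any zero differences (none here) and take |d_i|.
|d| = [8, 2, 2, 6, 8, 7, 7, 8, 4, 2, 2, 6]
Step 2: Midrank |d_i| (ties get averaged ranks).
ranks: |8|->11, |2|->2.5, |2|->2.5, |6|->6.5, |8|->11, |7|->8.5, |7|->8.5, |8|->11, |4|->5, |2|->2.5, |2|->2.5, |6|->6.5
Step 3: Attach original signs; sum ranks with positive sign and with negative sign.
W+ = 2.5 + 6.5 + 11 + 2.5 = 22.5
W- = 11 + 2.5 + 8.5 + 8.5 + 11 + 5 + 2.5 + 6.5 = 55.5
(Check: W+ + W- = 78 should equal n(n+1)/2 = 78.)
Step 4: Test statistic W = min(W+, W-) = 22.5.
Step 5: Ties in |d|, so use the tie-corrected normal approximation.
        E[W] = n(n+1)/4 = 12*13/4 = 39.
        Tie groups: |d|=2 (t=4), |d|=6 (t=2), |d|=7 (t=2), |d|=8 (t=3); sum(t^3 - t) = 96.
        Var[W] = n(n+1)(2n+1)/24 - sum(t^3-t)/48 = 3900/24 - 96/48 = 160.5.
        z = (W - E[W]) / sqrt(Var[W]) = (22.5 - 39) / 12.6689 = -1.3024.
        Two-sided p = 2*Phi(z) = 0.192778.
Step 6: alpha = 0.05. fail to reject H0.

W+ = 22.5, W- = 55.5, W = min = 22.5, p = 0.192778, fail to reject H0.


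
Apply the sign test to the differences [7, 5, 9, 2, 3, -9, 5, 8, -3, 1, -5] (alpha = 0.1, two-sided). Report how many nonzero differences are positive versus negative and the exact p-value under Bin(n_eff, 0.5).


Step 1: Discard zero differences. Original n = 11; n_eff = number of nonzero differences = 11.
Nonzero differences (with sign): +7, +5, +9, +2, +3, -9, +5, +8, -3, +1, -5
Step 2: Count signs: positive = 8, negative = 3.
Step 3: Under H0: P(positive) = 0.5, so the number of positives S ~ Bin(11, 0.5).
Step 4: Two-sided exact p-value = sum of Bin(11,0.5) probabilities at or below the observed probability = 0.226562.
Step 5: alpha = 0.1. fail to reject H0.

n_eff = 11, pos = 8, neg = 3, p = 0.226562, fail to reject H0.


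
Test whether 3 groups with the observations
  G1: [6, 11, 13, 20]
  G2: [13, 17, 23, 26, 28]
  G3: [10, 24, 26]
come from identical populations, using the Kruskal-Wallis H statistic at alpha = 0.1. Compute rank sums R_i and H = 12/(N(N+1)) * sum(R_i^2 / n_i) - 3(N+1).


Step 1: Combine all N = 12 observations and assign midranks.
sorted (value, group, rank): (6,G1,1), (10,G3,2), (11,G1,3), (13,G1,4.5), (13,G2,4.5), (17,G2,6), (20,G1,7), (23,G2,8), (24,G3,9), (26,G2,10.5), (26,G3,10.5), (28,G2,12)
Step 2: Sum ranks within each group.
R_1 = 15.5 (n_1 = 4)
R_2 = 41 (n_2 = 5)
R_3 = 21.5 (n_3 = 3)
Step 3: H = 12/(N(N+1)) * sum(R_i^2/n_i) - 3(N+1)
     = 12/(12*13) * (15.5^2/4 + 41^2/5 + 21.5^2/3) - 3*13
     = 0.076923 * 550.346 - 39
     = 3.334295.
Step 4: Ties present; correction factor C = 1 - 12/(12^3 - 12) = 0.993007. Corrected H = 3.334295 / 0.993007 = 3.357776.
Step 5: Under H0, H ~ chi^2(2); p-value = 0.186581.
Step 6: alpha = 0.1. fail to reject H0.

H = 3.3578, df = 2, p = 0.186581, fail to reject H0.


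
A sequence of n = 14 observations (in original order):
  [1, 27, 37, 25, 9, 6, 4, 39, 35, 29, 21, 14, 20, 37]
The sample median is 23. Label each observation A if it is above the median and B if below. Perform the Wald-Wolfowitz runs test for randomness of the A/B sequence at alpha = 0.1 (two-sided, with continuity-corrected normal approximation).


Step 1: Compute median = 23; label A = above, B = below.
Labels in order: BAAABBBAAABBBA  (n_A = 7, n_B = 7)
Step 2: Count runs R = 6.
Step 3: Under H0 (random ordering), E[R] = 2*n_A*n_B/(n_A+n_B) + 1 = 2*7*7/14 + 1 = 8.0000.
        Var[R] = 2*n_A*n_B*(2*n_A*n_B - n_A - n_B) / ((n_A+n_B)^2 * (n_A+n_B-1)) = 8232/2548 = 3.2308.
        SD[R] = 1.7974.
Step 4: Continuity-corrected z = (R + 0.5 - E[R]) / SD[R] = (6 + 0.5 - 8.0000) / 1.7974 = -0.8345.
Step 5: Two-sided p-value via normal approximation = 2*(1 - Phi(|z|)) = 0.403986.
Step 6: alpha = 0.1. fail to reject H0.

R = 6, z = -0.8345, p = 0.403986, fail to reject H0.


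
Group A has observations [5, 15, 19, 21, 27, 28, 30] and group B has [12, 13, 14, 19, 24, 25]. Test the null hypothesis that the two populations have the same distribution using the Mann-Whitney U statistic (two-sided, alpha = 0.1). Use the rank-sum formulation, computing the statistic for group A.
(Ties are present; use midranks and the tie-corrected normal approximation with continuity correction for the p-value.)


Step 1: Combine and sort all 13 observations; assign midranks.
sorted (value, group): (5,X), (12,Y), (13,Y), (14,Y), (15,X), (19,X), (19,Y), (21,X), (24,Y), (25,Y), (27,X), (28,X), (30,X)
ranks: 5->1, 12->2, 13->3, 14->4, 15->5, 19->6.5, 19->6.5, 21->8, 24->9, 25->10, 27->11, 28->12, 30->13
Step 2: Rank sum for X: R1 = 1 + 5 + 6.5 + 8 + 11 + 12 + 13 = 56.5.
Step 3: U_X = R1 - n1(n1+1)/2 = 56.5 - 7*8/2 = 56.5 - 28 = 28.5.
       U_Y = n1*n2 - U_X = 42 - 28.5 = 13.5.
Step 4: Ties are present, so use the tie-corrected normal approximation (with continuity correction) for the p-value.
Step 5: p-value = 0.316645; compare to alpha = 0.1. fail to reject H0.

U_X = 28.5, p = 0.316645, fail to reject H0 at alpha = 0.1.


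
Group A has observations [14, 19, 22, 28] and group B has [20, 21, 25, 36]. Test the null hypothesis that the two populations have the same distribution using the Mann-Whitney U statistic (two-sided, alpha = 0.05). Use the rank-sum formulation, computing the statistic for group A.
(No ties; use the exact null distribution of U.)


Step 1: Combine and sort all 8 observations; assign midranks.
sorted (value, group): (14,X), (19,X), (20,Y), (21,Y), (22,X), (25,Y), (28,X), (36,Y)
ranks: 14->1, 19->2, 20->3, 21->4, 22->5, 25->6, 28->7, 36->8
Step 2: Rank sum for X: R1 = 1 + 2 + 5 + 7 = 15.
Step 3: U_X = R1 - n1(n1+1)/2 = 15 - 4*5/2 = 15 - 10 = 5.
       U_Y = n1*n2 - U_X = 16 - 5 = 11.
Step 4: No ties, so the exact null distribution of U (based on enumerating the C(8,4) = 70 equally likely rank assignments) gives the two-sided p-value.
Step 5: p-value = 0.485714; compare to alpha = 0.05. fail to reject H0.

U_X = 5, p = 0.485714, fail to reject H0 at alpha = 0.05.


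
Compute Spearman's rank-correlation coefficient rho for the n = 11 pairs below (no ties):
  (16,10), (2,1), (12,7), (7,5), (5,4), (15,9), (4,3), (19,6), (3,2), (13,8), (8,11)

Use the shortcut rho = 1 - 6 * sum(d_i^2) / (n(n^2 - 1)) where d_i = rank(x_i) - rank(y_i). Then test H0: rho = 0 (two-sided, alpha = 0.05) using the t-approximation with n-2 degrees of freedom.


Step 1: Rank x and y separately (midranks; no ties here).
rank(x): 16->10, 2->1, 12->7, 7->5, 5->4, 15->9, 4->3, 19->11, 3->2, 13->8, 8->6
rank(y): 10->10, 1->1, 7->7, 5->5, 4->4, 9->9, 3->3, 6->6, 2->2, 8->8, 11->11
Step 2: d_i = R_x(i) - R_y(i); compute d_i^2.
  (10-10)^2=0, (1-1)^2=0, (7-7)^2=0, (5-5)^2=0, (4-4)^2=0, (9-9)^2=0, (3-3)^2=0, (11-6)^2=25, (2-2)^2=0, (8-8)^2=0, (6-11)^2=25
sum(d^2) = 50.
Step 3: rho = 1 - 6*50 / (11*(11^2 - 1)) = 1 - 300/1320 = 0.772727.
Step 4: Under H0, t = rho * sqrt((n-2)/(1-rho^2)) = 3.6522 ~ t(9).
Step 5: Two-sided p-value from the t-distribution with 9 df = 0.005299.
Step 6: alpha = 0.05. reject H0.

rho = 0.7727, p = 0.005299, reject H0 at alpha = 0.05.


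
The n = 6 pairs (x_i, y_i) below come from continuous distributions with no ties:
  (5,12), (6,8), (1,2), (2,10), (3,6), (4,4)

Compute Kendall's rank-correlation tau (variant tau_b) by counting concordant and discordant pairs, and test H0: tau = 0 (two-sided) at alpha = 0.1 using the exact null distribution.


Step 1: Enumerate the 15 unordered pairs (i,j) with i<j and classify each by sign(x_j-x_i) * sign(y_j-y_i).
  (1,2):dx=+1,dy=-4->D; (1,3):dx=-4,dy=-10->C; (1,4):dx=-3,dy=-2->C; (1,5):dx=-2,dy=-6->C
  (1,6):dx=-1,dy=-8->C; (2,3):dx=-5,dy=-6->C; (2,4):dx=-4,dy=+2->D; (2,5):dx=-3,dy=-2->C
  (2,6):dx=-2,dy=-4->C; (3,4):dx=+1,dy=+8->C; (3,5):dx=+2,dy=+4->C; (3,6):dx=+3,dy=+2->C
  (4,5):dx=+1,dy=-4->D; (4,6):dx=+2,dy=-6->D; (5,6):dx=+1,dy=-2->D
Step 2: C = 10, D = 5, total pairs = 15.
Step 3: tau = (C - D)/(n(n-1)/2) = (10 - 5)/15 = 0.333333.
Step 4: Exact two-sided p-value (enumerate n! = 720 permutations of y under H0): p = 0.469444.
Step 5: alpha = 0.1. fail to reject H0.

tau_b = 0.3333 (C=10, D=5), p = 0.469444, fail to reject H0.


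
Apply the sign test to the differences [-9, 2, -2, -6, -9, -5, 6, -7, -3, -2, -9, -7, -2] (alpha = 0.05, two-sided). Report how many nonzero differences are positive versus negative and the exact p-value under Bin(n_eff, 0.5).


Step 1: Discard zero differences. Original n = 13; n_eff = number of nonzero differences = 13.
Nonzero differences (with sign): -9, +2, -2, -6, -9, -5, +6, -7, -3, -2, -9, -7, -2
Step 2: Count signs: positive = 2, negative = 11.
Step 3: Under H0: P(positive) = 0.5, so the number of positives S ~ Bin(13, 0.5).
Step 4: Two-sided exact p-value = sum of Bin(13,0.5) probabilities at or below the observed probability = 0.022461.
Step 5: alpha = 0.05. reject H0.

n_eff = 13, pos = 2, neg = 11, p = 0.022461, reject H0.


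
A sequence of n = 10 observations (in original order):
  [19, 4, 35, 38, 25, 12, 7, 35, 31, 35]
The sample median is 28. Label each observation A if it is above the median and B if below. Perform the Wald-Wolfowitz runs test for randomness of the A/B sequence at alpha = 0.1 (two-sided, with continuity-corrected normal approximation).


Step 1: Compute median = 28; label A = above, B = below.
Labels in order: BBAABBBAAA  (n_A = 5, n_B = 5)
Step 2: Count runs R = 4.
Step 3: Under H0 (random ordering), E[R] = 2*n_A*n_B/(n_A+n_B) + 1 = 2*5*5/10 + 1 = 6.0000.
        Var[R] = 2*n_A*n_B*(2*n_A*n_B - n_A - n_B) / ((n_A+n_B)^2 * (n_A+n_B-1)) = 2000/900 = 2.2222.
        SD[R] = 1.4907.
Step 4: Continuity-corrected z = (R + 0.5 - E[R]) / SD[R] = (4 + 0.5 - 6.0000) / 1.4907 = -1.0062.
Step 5: Two-sided p-value via normal approximation = 2*(1 - Phi(|z|)) = 0.314305.
Step 6: alpha = 0.1. fail to reject H0.

R = 4, z = -1.0062, p = 0.314305, fail to reject H0.


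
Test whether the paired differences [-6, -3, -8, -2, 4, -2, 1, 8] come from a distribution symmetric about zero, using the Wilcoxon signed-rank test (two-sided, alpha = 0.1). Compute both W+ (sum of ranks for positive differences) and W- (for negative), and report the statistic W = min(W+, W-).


Step 1: Drop any zero differences (none here) and take |d_i|.
|d| = [6, 3, 8, 2, 4, 2, 1, 8]
Step 2: Midrank |d_i| (ties get averaged ranks).
ranks: |6|->6, |3|->4, |8|->7.5, |2|->2.5, |4|->5, |2|->2.5, |1|->1, |8|->7.5
Step 3: Attach original signs; sum ranks with positive sign and with negative sign.
W+ = 5 + 1 + 7.5 = 13.5
W- = 6 + 4 + 7.5 + 2.5 + 2.5 = 22.5
(Check: W+ + W- = 36 should equal n(n+1)/2 = 36.)
Step 4: Test statistic W = min(W+, W-) = 13.5.
Step 5: Ties in |d|, so use the tie-corrected normal approximation.
        E[W] = n(n+1)/4 = 8*9/4 = 18.
        Tie groups: |d|=2 (t=2), |d|=8 (t=2); sum(t^3 - t) = 12.
        Var[W] = n(n+1)(2n+1)/24 - sum(t^3-t)/48 = 1224/24 - 12/48 = 50.75.
        z = (W - E[W]) / sqrt(Var[W]) = (13.5 - 18) / 7.1239 = -0.6317.
        Two-sided p = 2*Phi(z) = 0.527599.
Step 6: alpha = 0.1. fail to reject H0.

W+ = 13.5, W- = 22.5, W = min = 13.5, p = 0.527599, fail to reject H0.


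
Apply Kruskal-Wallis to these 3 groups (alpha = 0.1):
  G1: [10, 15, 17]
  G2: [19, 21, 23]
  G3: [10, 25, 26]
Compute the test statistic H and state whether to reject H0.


Step 1: Combine all N = 9 observations and assign midranks.
sorted (value, group, rank): (10,G1,1.5), (10,G3,1.5), (15,G1,3), (17,G1,4), (19,G2,5), (21,G2,6), (23,G2,7), (25,G3,8), (26,G3,9)
Step 2: Sum ranks within each group.
R_1 = 8.5 (n_1 = 3)
R_2 = 18 (n_2 = 3)
R_3 = 18.5 (n_3 = 3)
Step 3: H = 12/(N(N+1)) * sum(R_i^2/n_i) - 3(N+1)
     = 12/(9*10) * (8.5^2/3 + 18^2/3 + 18.5^2/3) - 3*10
     = 0.133333 * 246.167 - 30
     = 2.822222.
Step 4: Ties present; correction factor C = 1 - 6/(9^3 - 9) = 0.991667. Corrected H = 2.822222 / 0.991667 = 2.845938.
Step 5: Under H0, H ~ chi^2(2); p-value = 0.240997.
Step 6: alpha = 0.1. fail to reject H0.

H = 2.8459, df = 2, p = 0.240997, fail to reject H0.


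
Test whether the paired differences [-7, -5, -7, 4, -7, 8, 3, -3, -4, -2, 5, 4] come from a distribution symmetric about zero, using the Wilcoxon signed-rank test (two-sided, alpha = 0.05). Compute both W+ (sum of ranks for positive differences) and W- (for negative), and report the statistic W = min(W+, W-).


Step 1: Drop any zero differences (none here) and take |d_i|.
|d| = [7, 5, 7, 4, 7, 8, 3, 3, 4, 2, 5, 4]
Step 2: Midrank |d_i| (ties get averaged ranks).
ranks: |7|->10, |5|->7.5, |7|->10, |4|->5, |7|->10, |8|->12, |3|->2.5, |3|->2.5, |4|->5, |2|->1, |5|->7.5, |4|->5
Step 3: Attach original signs; sum ranks with positive sign and with negative sign.
W+ = 5 + 12 + 2.5 + 7.5 + 5 = 32
W- = 10 + 7.5 + 10 + 10 + 2.5 + 5 + 1 = 46
(Check: W+ + W- = 78 should equal n(n+1)/2 = 78.)
Step 4: Test statistic W = min(W+, W-) = 32.
Step 5: Ties in |d|, so use the tie-corrected normal approximation.
        E[W] = n(n+1)/4 = 12*13/4 = 39.
        Tie groups: |d|=3 (t=2), |d|=4 (t=3), |d|=5 (t=2), |d|=7 (t=3); sum(t^3 - t) = 60.
        Var[W] = n(n+1)(2n+1)/24 - sum(t^3-t)/48 = 3900/24 - 60/48 = 161.25.
        z = (W - E[W]) / sqrt(Var[W]) = (32 - 39) / 12.6984 = -0.5512.
        Two-sided p = 2*Phi(z) = 0.581463.
Step 6: alpha = 0.05. fail to reject H0.

W+ = 32, W- = 46, W = min = 32, p = 0.581463, fail to reject H0.


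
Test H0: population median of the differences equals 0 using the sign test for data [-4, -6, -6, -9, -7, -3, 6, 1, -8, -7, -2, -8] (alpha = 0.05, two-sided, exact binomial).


Step 1: Discard zero differences. Original n = 12; n_eff = number of nonzero differences = 12.
Nonzero differences (with sign): -4, -6, -6, -9, -7, -3, +6, +1, -8, -7, -2, -8
Step 2: Count signs: positive = 2, negative = 10.
Step 3: Under H0: P(positive) = 0.5, so the number of positives S ~ Bin(12, 0.5).
Step 4: Two-sided exact p-value = sum of Bin(12,0.5) probabilities at or below the observed probability = 0.038574.
Step 5: alpha = 0.05. reject H0.

n_eff = 12, pos = 2, neg = 10, p = 0.038574, reject H0.


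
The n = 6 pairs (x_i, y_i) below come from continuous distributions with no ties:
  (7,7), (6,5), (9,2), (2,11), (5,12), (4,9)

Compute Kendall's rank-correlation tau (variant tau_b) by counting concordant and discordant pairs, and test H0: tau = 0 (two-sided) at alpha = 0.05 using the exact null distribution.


Step 1: Enumerate the 15 unordered pairs (i,j) with i<j and classify each by sign(x_j-x_i) * sign(y_j-y_i).
  (1,2):dx=-1,dy=-2->C; (1,3):dx=+2,dy=-5->D; (1,4):dx=-5,dy=+4->D; (1,5):dx=-2,dy=+5->D
  (1,6):dx=-3,dy=+2->D; (2,3):dx=+3,dy=-3->D; (2,4):dx=-4,dy=+6->D; (2,5):dx=-1,dy=+7->D
  (2,6):dx=-2,dy=+4->D; (3,4):dx=-7,dy=+9->D; (3,5):dx=-4,dy=+10->D; (3,6):dx=-5,dy=+7->D
  (4,5):dx=+3,dy=+1->C; (4,6):dx=+2,dy=-2->D; (5,6):dx=-1,dy=-3->C
Step 2: C = 3, D = 12, total pairs = 15.
Step 3: tau = (C - D)/(n(n-1)/2) = (3 - 12)/15 = -0.600000.
Step 4: Exact two-sided p-value (enumerate n! = 720 permutations of y under H0): p = 0.136111.
Step 5: alpha = 0.05. fail to reject H0.

tau_b = -0.6000 (C=3, D=12), p = 0.136111, fail to reject H0.


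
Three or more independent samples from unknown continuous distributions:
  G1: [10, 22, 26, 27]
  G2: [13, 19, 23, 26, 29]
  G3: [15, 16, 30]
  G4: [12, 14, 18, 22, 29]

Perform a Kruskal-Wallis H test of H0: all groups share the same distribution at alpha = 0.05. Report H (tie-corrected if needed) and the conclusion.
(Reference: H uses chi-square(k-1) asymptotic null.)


Step 1: Combine all N = 17 observations and assign midranks.
sorted (value, group, rank): (10,G1,1), (12,G4,2), (13,G2,3), (14,G4,4), (15,G3,5), (16,G3,6), (18,G4,7), (19,G2,8), (22,G1,9.5), (22,G4,9.5), (23,G2,11), (26,G1,12.5), (26,G2,12.5), (27,G1,14), (29,G2,15.5), (29,G4,15.5), (30,G3,17)
Step 2: Sum ranks within each group.
R_1 = 37 (n_1 = 4)
R_2 = 50 (n_2 = 5)
R_3 = 28 (n_3 = 3)
R_4 = 38 (n_4 = 5)
Step 3: H = 12/(N(N+1)) * sum(R_i^2/n_i) - 3(N+1)
     = 12/(17*18) * (37^2/4 + 50^2/5 + 28^2/3 + 38^2/5) - 3*18
     = 0.039216 * 1392.38 - 54
     = 0.603268.
Step 4: Ties present; correction factor C = 1 - 18/(17^3 - 17) = 0.996324. Corrected H = 0.603268 / 0.996324 = 0.605494.
Step 5: Under H0, H ~ chi^2(3); p-value = 0.895173.
Step 6: alpha = 0.05. fail to reject H0.

H = 0.6055, df = 3, p = 0.895173, fail to reject H0.


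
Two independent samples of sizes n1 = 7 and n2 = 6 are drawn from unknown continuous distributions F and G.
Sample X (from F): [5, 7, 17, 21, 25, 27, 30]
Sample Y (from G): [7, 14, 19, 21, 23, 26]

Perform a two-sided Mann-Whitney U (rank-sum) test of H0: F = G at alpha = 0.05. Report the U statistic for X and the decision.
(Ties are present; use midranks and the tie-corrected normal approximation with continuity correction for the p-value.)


Step 1: Combine and sort all 13 observations; assign midranks.
sorted (value, group): (5,X), (7,X), (7,Y), (14,Y), (17,X), (19,Y), (21,X), (21,Y), (23,Y), (25,X), (26,Y), (27,X), (30,X)
ranks: 5->1, 7->2.5, 7->2.5, 14->4, 17->5, 19->6, 21->7.5, 21->7.5, 23->9, 25->10, 26->11, 27->12, 30->13
Step 2: Rank sum for X: R1 = 1 + 2.5 + 5 + 7.5 + 10 + 12 + 13 = 51.
Step 3: U_X = R1 - n1(n1+1)/2 = 51 - 7*8/2 = 51 - 28 = 23.
       U_Y = n1*n2 - U_X = 42 - 23 = 19.
Step 4: Ties are present, so use the tie-corrected normal approximation (with continuity correction) for the p-value.
Step 5: p-value = 0.829863; compare to alpha = 0.05. fail to reject H0.

U_X = 23, p = 0.829863, fail to reject H0 at alpha = 0.05.


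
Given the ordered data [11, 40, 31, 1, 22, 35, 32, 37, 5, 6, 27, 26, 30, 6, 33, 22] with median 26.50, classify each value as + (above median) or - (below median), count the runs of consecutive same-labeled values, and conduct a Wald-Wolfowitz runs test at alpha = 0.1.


Step 1: Compute median = 26.50; label A = above, B = below.
Labels in order: BAABBAAABBABABAB  (n_A = 8, n_B = 8)
Step 2: Count runs R = 11.
Step 3: Under H0 (random ordering), E[R] = 2*n_A*n_B/(n_A+n_B) + 1 = 2*8*8/16 + 1 = 9.0000.
        Var[R] = 2*n_A*n_B*(2*n_A*n_B - n_A - n_B) / ((n_A+n_B)^2 * (n_A+n_B-1)) = 14336/3840 = 3.7333.
        SD[R] = 1.9322.
Step 4: Continuity-corrected z = (R - 0.5 - E[R]) / SD[R] = (11 - 0.5 - 9.0000) / 1.9322 = 0.7763.
Step 5: Two-sided p-value via normal approximation = 2*(1 - Phi(|z|)) = 0.437558.
Step 6: alpha = 0.1. fail to reject H0.

R = 11, z = 0.7763, p = 0.437558, fail to reject H0.


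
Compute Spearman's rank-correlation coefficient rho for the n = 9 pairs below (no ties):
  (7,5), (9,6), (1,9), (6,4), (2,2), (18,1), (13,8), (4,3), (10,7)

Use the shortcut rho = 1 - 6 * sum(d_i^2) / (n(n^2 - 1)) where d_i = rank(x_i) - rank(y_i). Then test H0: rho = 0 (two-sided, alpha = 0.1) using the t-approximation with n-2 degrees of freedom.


Step 1: Rank x and y separately (midranks; no ties here).
rank(x): 7->5, 9->6, 1->1, 6->4, 2->2, 18->9, 13->8, 4->3, 10->7
rank(y): 5->5, 6->6, 9->9, 4->4, 2->2, 1->1, 8->8, 3->3, 7->7
Step 2: d_i = R_x(i) - R_y(i); compute d_i^2.
  (5-5)^2=0, (6-6)^2=0, (1-9)^2=64, (4-4)^2=0, (2-2)^2=0, (9-1)^2=64, (8-8)^2=0, (3-3)^2=0, (7-7)^2=0
sum(d^2) = 128.
Step 3: rho = 1 - 6*128 / (9*(9^2 - 1)) = 1 - 768/720 = -0.066667.
Step 4: Under H0, t = rho * sqrt((n-2)/(1-rho^2)) = -0.1768 ~ t(7).
Step 5: Two-sided p-value from the t-distribution with 7 df = 0.864690.
Step 6: alpha = 0.1. fail to reject H0.

rho = -0.0667, p = 0.864690, fail to reject H0 at alpha = 0.1.


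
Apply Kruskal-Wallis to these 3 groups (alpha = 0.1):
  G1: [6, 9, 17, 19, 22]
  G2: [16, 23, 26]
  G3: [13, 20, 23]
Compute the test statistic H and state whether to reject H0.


Step 1: Combine all N = 11 observations and assign midranks.
sorted (value, group, rank): (6,G1,1), (9,G1,2), (13,G3,3), (16,G2,4), (17,G1,5), (19,G1,6), (20,G3,7), (22,G1,8), (23,G2,9.5), (23,G3,9.5), (26,G2,11)
Step 2: Sum ranks within each group.
R_1 = 22 (n_1 = 5)
R_2 = 24.5 (n_2 = 3)
R_3 = 19.5 (n_3 = 3)
Step 3: H = 12/(N(N+1)) * sum(R_i^2/n_i) - 3(N+1)
     = 12/(11*12) * (22^2/5 + 24.5^2/3 + 19.5^2/3) - 3*12
     = 0.090909 * 423.633 - 36
     = 2.512121.
Step 4: Ties present; correction factor C = 1 - 6/(11^3 - 11) = 0.995455. Corrected H = 2.512121 / 0.995455 = 2.523592.
Step 5: Under H0, H ~ chi^2(2); p-value = 0.283145.
Step 6: alpha = 0.1. fail to reject H0.

H = 2.5236, df = 2, p = 0.283145, fail to reject H0.


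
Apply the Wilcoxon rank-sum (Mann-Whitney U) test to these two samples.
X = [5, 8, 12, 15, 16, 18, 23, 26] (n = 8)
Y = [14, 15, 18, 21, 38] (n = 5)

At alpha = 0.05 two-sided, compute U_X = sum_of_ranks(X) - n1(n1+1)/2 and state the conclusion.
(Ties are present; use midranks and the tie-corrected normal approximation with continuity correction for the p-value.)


Step 1: Combine and sort all 13 observations; assign midranks.
sorted (value, group): (5,X), (8,X), (12,X), (14,Y), (15,X), (15,Y), (16,X), (18,X), (18,Y), (21,Y), (23,X), (26,X), (38,Y)
ranks: 5->1, 8->2, 12->3, 14->4, 15->5.5, 15->5.5, 16->7, 18->8.5, 18->8.5, 21->10, 23->11, 26->12, 38->13
Step 2: Rank sum for X: R1 = 1 + 2 + 3 + 5.5 + 7 + 8.5 + 11 + 12 = 50.
Step 3: U_X = R1 - n1(n1+1)/2 = 50 - 8*9/2 = 50 - 36 = 14.
       U_Y = n1*n2 - U_X = 40 - 14 = 26.
Step 4: Ties are present, so use the tie-corrected normal approximation (with continuity correction) for the p-value.
Step 5: p-value = 0.419471; compare to alpha = 0.05. fail to reject H0.

U_X = 14, p = 0.419471, fail to reject H0 at alpha = 0.05.


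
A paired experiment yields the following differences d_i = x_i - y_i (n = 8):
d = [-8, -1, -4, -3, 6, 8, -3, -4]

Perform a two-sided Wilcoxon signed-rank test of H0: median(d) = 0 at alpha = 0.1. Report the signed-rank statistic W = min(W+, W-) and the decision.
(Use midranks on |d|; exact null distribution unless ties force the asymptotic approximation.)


Step 1: Drop any zero differences (none here) and take |d_i|.
|d| = [8, 1, 4, 3, 6, 8, 3, 4]
Step 2: Midrank |d_i| (ties get averaged ranks).
ranks: |8|->7.5, |1|->1, |4|->4.5, |3|->2.5, |6|->6, |8|->7.5, |3|->2.5, |4|->4.5
Step 3: Attach original signs; sum ranks with positive sign and with negative sign.
W+ = 6 + 7.5 = 13.5
W- = 7.5 + 1 + 4.5 + 2.5 + 2.5 + 4.5 = 22.5
(Check: W+ + W- = 36 should equal n(n+1)/2 = 36.)
Step 4: Test statistic W = min(W+, W-) = 13.5.
Step 5: Ties in |d|, so use the tie-corrected normal approximation.
        E[W] = n(n+1)/4 = 8*9/4 = 18.
        Tie groups: |d|=3 (t=2), |d|=4 (t=2), |d|=8 (t=2); sum(t^3 - t) = 18.
        Var[W] = n(n+1)(2n+1)/24 - sum(t^3-t)/48 = 1224/24 - 18/48 = 50.625.
        z = (W - E[W]) / sqrt(Var[W]) = (13.5 - 18) / 7.1151 = -0.6325.
        Two-sided p = 2*Phi(z) = 0.527089.
Step 6: alpha = 0.1. fail to reject H0.

W+ = 13.5, W- = 22.5, W = min = 13.5, p = 0.527089, fail to reject H0.


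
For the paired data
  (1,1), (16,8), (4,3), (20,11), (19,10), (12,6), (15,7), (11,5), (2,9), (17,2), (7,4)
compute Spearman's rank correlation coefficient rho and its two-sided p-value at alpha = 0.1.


Step 1: Rank x and y separately (midranks; no ties here).
rank(x): 1->1, 16->8, 4->3, 20->11, 19->10, 12->6, 15->7, 11->5, 2->2, 17->9, 7->4
rank(y): 1->1, 8->8, 3->3, 11->11, 10->10, 6->6, 7->7, 5->5, 9->9, 2->2, 4->4
Step 2: d_i = R_x(i) - R_y(i); compute d_i^2.
  (1-1)^2=0, (8-8)^2=0, (3-3)^2=0, (11-11)^2=0, (10-10)^2=0, (6-6)^2=0, (7-7)^2=0, (5-5)^2=0, (2-9)^2=49, (9-2)^2=49, (4-4)^2=0
sum(d^2) = 98.
Step 3: rho = 1 - 6*98 / (11*(11^2 - 1)) = 1 - 588/1320 = 0.554545.
Step 4: Under H0, t = rho * sqrt((n-2)/(1-rho^2)) = 1.9992 ~ t(9).
Step 5: Two-sided p-value from the t-distribution with 9 df = 0.076652.
Step 6: alpha = 0.1. reject H0.

rho = 0.5545, p = 0.076652, reject H0 at alpha = 0.1.


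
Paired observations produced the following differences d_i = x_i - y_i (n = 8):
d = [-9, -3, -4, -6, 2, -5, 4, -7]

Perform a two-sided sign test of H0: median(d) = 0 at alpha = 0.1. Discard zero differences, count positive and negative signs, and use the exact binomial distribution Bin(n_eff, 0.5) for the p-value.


Step 1: Discard zero differences. Original n = 8; n_eff = number of nonzero differences = 8.
Nonzero differences (with sign): -9, -3, -4, -6, +2, -5, +4, -7
Step 2: Count signs: positive = 2, negative = 6.
Step 3: Under H0: P(positive) = 0.5, so the number of positives S ~ Bin(8, 0.5).
Step 4: Two-sided exact p-value = sum of Bin(8,0.5) probabilities at or below the observed probability = 0.289062.
Step 5: alpha = 0.1. fail to reject H0.

n_eff = 8, pos = 2, neg = 6, p = 0.289062, fail to reject H0.


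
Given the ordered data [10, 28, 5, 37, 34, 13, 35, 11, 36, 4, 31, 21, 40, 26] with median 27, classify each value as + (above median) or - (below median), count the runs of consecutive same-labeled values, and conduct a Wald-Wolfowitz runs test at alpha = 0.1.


Step 1: Compute median = 27; label A = above, B = below.
Labels in order: BABAABABABABAB  (n_A = 7, n_B = 7)
Step 2: Count runs R = 13.
Step 3: Under H0 (random ordering), E[R] = 2*n_A*n_B/(n_A+n_B) + 1 = 2*7*7/14 + 1 = 8.0000.
        Var[R] = 2*n_A*n_B*(2*n_A*n_B - n_A - n_B) / ((n_A+n_B)^2 * (n_A+n_B-1)) = 8232/2548 = 3.2308.
        SD[R] = 1.7974.
Step 4: Continuity-corrected z = (R - 0.5 - E[R]) / SD[R] = (13 - 0.5 - 8.0000) / 1.7974 = 2.5036.
Step 5: Two-sided p-value via normal approximation = 2*(1 - Phi(|z|)) = 0.012295.
Step 6: alpha = 0.1. reject H0.

R = 13, z = 2.5036, p = 0.012295, reject H0.


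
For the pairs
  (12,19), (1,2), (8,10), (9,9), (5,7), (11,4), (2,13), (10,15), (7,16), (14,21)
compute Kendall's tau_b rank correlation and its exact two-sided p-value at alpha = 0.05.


Step 1: Enumerate the 45 unordered pairs (i,j) with i<j and classify each by sign(x_j-x_i) * sign(y_j-y_i).
  (1,2):dx=-11,dy=-17->C; (1,3):dx=-4,dy=-9->C; (1,4):dx=-3,dy=-10->C; (1,5):dx=-7,dy=-12->C
  (1,6):dx=-1,dy=-15->C; (1,7):dx=-10,dy=-6->C; (1,8):dx=-2,dy=-4->C; (1,9):dx=-5,dy=-3->C
  (1,10):dx=+2,dy=+2->C; (2,3):dx=+7,dy=+8->C; (2,4):dx=+8,dy=+7->C; (2,5):dx=+4,dy=+5->C
  (2,6):dx=+10,dy=+2->C; (2,7):dx=+1,dy=+11->C; (2,8):dx=+9,dy=+13->C; (2,9):dx=+6,dy=+14->C
  (2,10):dx=+13,dy=+19->C; (3,4):dx=+1,dy=-1->D; (3,5):dx=-3,dy=-3->C; (3,6):dx=+3,dy=-6->D
  (3,7):dx=-6,dy=+3->D; (3,8):dx=+2,dy=+5->C; (3,9):dx=-1,dy=+6->D; (3,10):dx=+6,dy=+11->C
  (4,5):dx=-4,dy=-2->C; (4,6):dx=+2,dy=-5->D; (4,7):dx=-7,dy=+4->D; (4,8):dx=+1,dy=+6->C
  (4,9):dx=-2,dy=+7->D; (4,10):dx=+5,dy=+12->C; (5,6):dx=+6,dy=-3->D; (5,7):dx=-3,dy=+6->D
  (5,8):dx=+5,dy=+8->C; (5,9):dx=+2,dy=+9->C; (5,10):dx=+9,dy=+14->C; (6,7):dx=-9,dy=+9->D
  (6,8):dx=-1,dy=+11->D; (6,9):dx=-4,dy=+12->D; (6,10):dx=+3,dy=+17->C; (7,8):dx=+8,dy=+2->C
  (7,9):dx=+5,dy=+3->C; (7,10):dx=+12,dy=+8->C; (8,9):dx=-3,dy=+1->D; (8,10):dx=+4,dy=+6->C
  (9,10):dx=+7,dy=+5->C
Step 2: C = 32, D = 13, total pairs = 45.
Step 3: tau = (C - D)/(n(n-1)/2) = (32 - 13)/45 = 0.422222.
Step 4: Exact two-sided p-value (enumerate n! = 3628800 permutations of y under H0): p = 0.108313.
Step 5: alpha = 0.05. fail to reject H0.

tau_b = 0.4222 (C=32, D=13), p = 0.108313, fail to reject H0.


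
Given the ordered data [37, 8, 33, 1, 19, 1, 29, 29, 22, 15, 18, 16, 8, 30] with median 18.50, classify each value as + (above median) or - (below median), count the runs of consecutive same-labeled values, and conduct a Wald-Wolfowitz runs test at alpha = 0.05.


Step 1: Compute median = 18.50; label A = above, B = below.
Labels in order: ABABABAAABBBBA  (n_A = 7, n_B = 7)
Step 2: Count runs R = 9.
Step 3: Under H0 (random ordering), E[R] = 2*n_A*n_B/(n_A+n_B) + 1 = 2*7*7/14 + 1 = 8.0000.
        Var[R] = 2*n_A*n_B*(2*n_A*n_B - n_A - n_B) / ((n_A+n_B)^2 * (n_A+n_B-1)) = 8232/2548 = 3.2308.
        SD[R] = 1.7974.
Step 4: Continuity-corrected z = (R - 0.5 - E[R]) / SD[R] = (9 - 0.5 - 8.0000) / 1.7974 = 0.2782.
Step 5: Two-sided p-value via normal approximation = 2*(1 - Phi(|z|)) = 0.780879.
Step 6: alpha = 0.05. fail to reject H0.

R = 9, z = 0.2782, p = 0.780879, fail to reject H0.


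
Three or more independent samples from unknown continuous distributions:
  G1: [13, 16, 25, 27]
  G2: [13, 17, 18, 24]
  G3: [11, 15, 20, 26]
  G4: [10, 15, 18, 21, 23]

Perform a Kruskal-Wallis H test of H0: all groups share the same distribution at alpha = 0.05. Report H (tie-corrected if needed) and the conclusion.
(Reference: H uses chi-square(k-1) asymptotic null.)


Step 1: Combine all N = 17 observations and assign midranks.
sorted (value, group, rank): (10,G4,1), (11,G3,2), (13,G1,3.5), (13,G2,3.5), (15,G3,5.5), (15,G4,5.5), (16,G1,7), (17,G2,8), (18,G2,9.5), (18,G4,9.5), (20,G3,11), (21,G4,12), (23,G4,13), (24,G2,14), (25,G1,15), (26,G3,16), (27,G1,17)
Step 2: Sum ranks within each group.
R_1 = 42.5 (n_1 = 4)
R_2 = 35 (n_2 = 4)
R_3 = 34.5 (n_3 = 4)
R_4 = 41 (n_4 = 5)
Step 3: H = 12/(N(N+1)) * sum(R_i^2/n_i) - 3(N+1)
     = 12/(17*18) * (42.5^2/4 + 35^2/4 + 34.5^2/4 + 41^2/5) - 3*18
     = 0.039216 * 1391.58 - 54
     = 0.571569.
Step 4: Ties present; correction factor C = 1 - 18/(17^3 - 17) = 0.996324. Corrected H = 0.571569 / 0.996324 = 0.573678.
Step 5: Under H0, H ~ chi^2(3); p-value = 0.902431.
Step 6: alpha = 0.05. fail to reject H0.

H = 0.5737, df = 3, p = 0.902431, fail to reject H0.


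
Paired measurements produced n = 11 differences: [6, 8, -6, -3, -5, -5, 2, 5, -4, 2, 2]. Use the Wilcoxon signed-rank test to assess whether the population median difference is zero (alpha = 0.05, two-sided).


Step 1: Drop any zero differences (none here) and take |d_i|.
|d| = [6, 8, 6, 3, 5, 5, 2, 5, 4, 2, 2]
Step 2: Midrank |d_i| (ties get averaged ranks).
ranks: |6|->9.5, |8|->11, |6|->9.5, |3|->4, |5|->7, |5|->7, |2|->2, |5|->7, |4|->5, |2|->2, |2|->2
Step 3: Attach original signs; sum ranks with positive sign and with negative sign.
W+ = 9.5 + 11 + 2 + 7 + 2 + 2 = 33.5
W- = 9.5 + 4 + 7 + 7 + 5 = 32.5
(Check: W+ + W- = 66 should equal n(n+1)/2 = 66.)
Step 4: Test statistic W = min(W+, W-) = 32.5.
Step 5: Ties in |d|, so use the tie-corrected normal approximation.
        E[W] = n(n+1)/4 = 11*12/4 = 33.
        Tie groups: |d|=2 (t=3), |d|=5 (t=3), |d|=6 (t=2); sum(t^3 - t) = 54.
        Var[W] = n(n+1)(2n+1)/24 - sum(t^3-t)/48 = 3036/24 - 54/48 = 125.375.
        z = (W - E[W]) / sqrt(Var[W]) = (32.5 - 33) / 11.1971 = -0.0447.
        Two-sided p = 2*Phi(z) = 0.964383.
Step 6: alpha = 0.05. fail to reject H0.

W+ = 33.5, W- = 32.5, W = min = 32.5, p = 0.964383, fail to reject H0.


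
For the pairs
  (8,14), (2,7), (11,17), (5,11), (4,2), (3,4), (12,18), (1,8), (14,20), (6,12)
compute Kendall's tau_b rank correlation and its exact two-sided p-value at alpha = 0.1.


Step 1: Enumerate the 45 unordered pairs (i,j) with i<j and classify each by sign(x_j-x_i) * sign(y_j-y_i).
  (1,2):dx=-6,dy=-7->C; (1,3):dx=+3,dy=+3->C; (1,4):dx=-3,dy=-3->C; (1,5):dx=-4,dy=-12->C
  (1,6):dx=-5,dy=-10->C; (1,7):dx=+4,dy=+4->C; (1,8):dx=-7,dy=-6->C; (1,9):dx=+6,dy=+6->C
  (1,10):dx=-2,dy=-2->C; (2,3):dx=+9,dy=+10->C; (2,4):dx=+3,dy=+4->C; (2,5):dx=+2,dy=-5->D
  (2,6):dx=+1,dy=-3->D; (2,7):dx=+10,dy=+11->C; (2,8):dx=-1,dy=+1->D; (2,9):dx=+12,dy=+13->C
  (2,10):dx=+4,dy=+5->C; (3,4):dx=-6,dy=-6->C; (3,5):dx=-7,dy=-15->C; (3,6):dx=-8,dy=-13->C
  (3,7):dx=+1,dy=+1->C; (3,8):dx=-10,dy=-9->C; (3,9):dx=+3,dy=+3->C; (3,10):dx=-5,dy=-5->C
  (4,5):dx=-1,dy=-9->C; (4,6):dx=-2,dy=-7->C; (4,7):dx=+7,dy=+7->C; (4,8):dx=-4,dy=-3->C
  (4,9):dx=+9,dy=+9->C; (4,10):dx=+1,dy=+1->C; (5,6):dx=-1,dy=+2->D; (5,7):dx=+8,dy=+16->C
  (5,8):dx=-3,dy=+6->D; (5,9):dx=+10,dy=+18->C; (5,10):dx=+2,dy=+10->C; (6,7):dx=+9,dy=+14->C
  (6,8):dx=-2,dy=+4->D; (6,9):dx=+11,dy=+16->C; (6,10):dx=+3,dy=+8->C; (7,8):dx=-11,dy=-10->C
  (7,9):dx=+2,dy=+2->C; (7,10):dx=-6,dy=-6->C; (8,9):dx=+13,dy=+12->C; (8,10):dx=+5,dy=+4->C
  (9,10):dx=-8,dy=-8->C
Step 2: C = 39, D = 6, total pairs = 45.
Step 3: tau = (C - D)/(n(n-1)/2) = (39 - 6)/45 = 0.733333.
Step 4: Exact two-sided p-value (enumerate n! = 3628800 permutations of y under H0): p = 0.002213.
Step 5: alpha = 0.1. reject H0.

tau_b = 0.7333 (C=39, D=6), p = 0.002213, reject H0.


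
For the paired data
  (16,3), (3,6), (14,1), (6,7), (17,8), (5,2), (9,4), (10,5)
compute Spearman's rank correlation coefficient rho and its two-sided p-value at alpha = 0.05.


Step 1: Rank x and y separately (midranks; no ties here).
rank(x): 16->7, 3->1, 14->6, 6->3, 17->8, 5->2, 9->4, 10->5
rank(y): 3->3, 6->6, 1->1, 7->7, 8->8, 2->2, 4->4, 5->5
Step 2: d_i = R_x(i) - R_y(i); compute d_i^2.
  (7-3)^2=16, (1-6)^2=25, (6-1)^2=25, (3-7)^2=16, (8-8)^2=0, (2-2)^2=0, (4-4)^2=0, (5-5)^2=0
sum(d^2) = 82.
Step 3: rho = 1 - 6*82 / (8*(8^2 - 1)) = 1 - 492/504 = 0.023810.
Step 4: Under H0, t = rho * sqrt((n-2)/(1-rho^2)) = 0.0583 ~ t(6).
Step 5: Two-sided p-value from the t-distribution with 6 df = 0.955374.
Step 6: alpha = 0.05. fail to reject H0.

rho = 0.0238, p = 0.955374, fail to reject H0 at alpha = 0.05.


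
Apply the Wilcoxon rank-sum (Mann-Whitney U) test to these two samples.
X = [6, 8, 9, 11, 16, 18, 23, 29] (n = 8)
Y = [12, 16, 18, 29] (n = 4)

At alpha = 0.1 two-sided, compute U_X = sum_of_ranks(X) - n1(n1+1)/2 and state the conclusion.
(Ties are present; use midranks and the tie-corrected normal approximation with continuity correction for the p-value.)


Step 1: Combine and sort all 12 observations; assign midranks.
sorted (value, group): (6,X), (8,X), (9,X), (11,X), (12,Y), (16,X), (16,Y), (18,X), (18,Y), (23,X), (29,X), (29,Y)
ranks: 6->1, 8->2, 9->3, 11->4, 12->5, 16->6.5, 16->6.5, 18->8.5, 18->8.5, 23->10, 29->11.5, 29->11.5
Step 2: Rank sum for X: R1 = 1 + 2 + 3 + 4 + 6.5 + 8.5 + 10 + 11.5 = 46.5.
Step 3: U_X = R1 - n1(n1+1)/2 = 46.5 - 8*9/2 = 46.5 - 36 = 10.5.
       U_Y = n1*n2 - U_X = 32 - 10.5 = 21.5.
Step 4: Ties are present, so use the tie-corrected normal approximation (with continuity correction) for the p-value.
Step 5: p-value = 0.393273; compare to alpha = 0.1. fail to reject H0.

U_X = 10.5, p = 0.393273, fail to reject H0 at alpha = 0.1.
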